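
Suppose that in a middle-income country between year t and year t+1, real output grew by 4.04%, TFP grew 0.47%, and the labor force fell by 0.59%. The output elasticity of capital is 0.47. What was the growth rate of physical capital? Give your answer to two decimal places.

8.26%

Labor's share = 1 − 0.47 = 0.53.
gY = gA + 0.53×(-0.59) + 0.47×g.
0.47×g = 4.04 − 0.47 + 0.3127 = 3.8827.
g = 3.8827 / 0.47 = 8.2611%.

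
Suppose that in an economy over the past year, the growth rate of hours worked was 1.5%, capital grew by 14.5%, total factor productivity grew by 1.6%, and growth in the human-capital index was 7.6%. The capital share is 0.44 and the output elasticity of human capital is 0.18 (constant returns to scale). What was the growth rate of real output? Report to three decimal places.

Labor's share = 1 − 0.44 − 0.18 = 0.38.
Capital: 0.44 × 14.5 = 6.38 pp.
The human-capital index: 0.18 × 7.6 = 1.368 pp.
Hours worked: 0.38 × 1.5 = 0.57 pp.
Output growth = 1.6 + 8.318 = 9.918%.

9.918%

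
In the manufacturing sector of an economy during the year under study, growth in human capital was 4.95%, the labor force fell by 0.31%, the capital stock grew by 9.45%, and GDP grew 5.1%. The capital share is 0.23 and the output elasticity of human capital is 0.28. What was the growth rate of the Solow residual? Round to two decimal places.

1.69%

Labor's share = 1 − 0.23 − 0.28 = 0.49.
The capital stock: 0.23 × 9.45 = 2.1735 pp.
Human capital: 0.28 × 4.95 = 1.386 pp.
The labor force: 0.49 × (-0.31) = -0.1519 pp.
TFP growth = 5.1 − 3.4076 = 1.6924%.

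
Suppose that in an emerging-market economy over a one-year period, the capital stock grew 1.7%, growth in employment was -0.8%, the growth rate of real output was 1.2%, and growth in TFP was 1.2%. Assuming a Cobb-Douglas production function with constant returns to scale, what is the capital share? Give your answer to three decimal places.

gY = gA + α·gK + (1−α)·gL, so gY − gA − gL = α(gK − gL).
1.2 − 1.2 + 0.8 = α × (1.7 − (-0.8)).
0.8 = 2.5 α, so α = 0.32.

α = 0.320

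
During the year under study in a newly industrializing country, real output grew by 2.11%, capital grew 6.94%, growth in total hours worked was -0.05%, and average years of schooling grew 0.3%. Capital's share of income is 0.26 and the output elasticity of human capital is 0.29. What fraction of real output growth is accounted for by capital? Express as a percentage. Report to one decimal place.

Capital accounted for 85.5% of growth.

Capital contributed 0.26 × 6.94 = 1.8044 pp.
Share of growth = 1.8044 / 2.11 × 100 = 85.517%.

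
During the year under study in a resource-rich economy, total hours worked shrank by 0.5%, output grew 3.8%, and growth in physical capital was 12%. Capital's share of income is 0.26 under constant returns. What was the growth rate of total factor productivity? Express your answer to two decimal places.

Labor's share = 1 − 0.26 = 0.74.
Physical capital: 0.26 × 12 = 3.12 pp.
Total hours worked: 0.74 × (-0.5) = -0.37 pp.
TFP growth = 3.8 − 2.75 = 1.05%.

Total factor productivity grew 1.05%.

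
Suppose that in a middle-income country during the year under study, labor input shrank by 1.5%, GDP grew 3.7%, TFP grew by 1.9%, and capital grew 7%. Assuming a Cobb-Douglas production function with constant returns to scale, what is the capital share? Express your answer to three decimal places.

The capital share is 0.388.

gY = gA + α·gK + (1−α)·gL, so gY − gA − gL = α(gK − gL).
3.7 − 1.9 + 1.5 = α × (7 − (-1.5)).
3.3 = 8.5 α, so α = 0.38824.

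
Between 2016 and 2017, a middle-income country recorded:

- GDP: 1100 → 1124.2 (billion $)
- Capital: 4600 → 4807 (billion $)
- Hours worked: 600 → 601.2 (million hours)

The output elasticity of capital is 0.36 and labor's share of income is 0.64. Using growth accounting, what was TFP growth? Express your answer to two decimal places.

0.45%

GDP growth = (1124.2 − 1100) / 1100 = 2.2%.
Capital growth = (4807 − 4600) / 4600 = 4.5%.
Hours worked growth = (601.2 − 600) / 600 = 0.2%.
Labor's share = 1 − 0.36 = 0.64.
Capital: 0.36 × 4.5 = 1.62 pp.
Hours worked: 0.64 × 0.2 = 0.128 pp.
TFP growth = 2.2 − 1.748 = 0.452%.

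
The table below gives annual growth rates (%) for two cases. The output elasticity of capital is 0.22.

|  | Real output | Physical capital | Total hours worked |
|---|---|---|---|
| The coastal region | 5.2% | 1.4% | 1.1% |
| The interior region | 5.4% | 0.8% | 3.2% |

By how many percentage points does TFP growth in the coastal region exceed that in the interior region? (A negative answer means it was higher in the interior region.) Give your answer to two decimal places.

Labor's share = 1 − 0.22 = 0.78.
The coastal region: TFP = 5.2 − 0.308 − 0.858 = 4.034%.
The interior region: TFP = 5.4 − 0.176 − 2.496 = 2.728%.
Difference = 4.034 − (2.728) = 1.306 pp.

1.31 percentage points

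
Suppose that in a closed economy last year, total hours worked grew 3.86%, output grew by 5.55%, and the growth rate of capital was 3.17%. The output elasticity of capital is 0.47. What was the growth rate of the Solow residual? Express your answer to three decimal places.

Labor's share = 1 − 0.47 = 0.53.
Capital: 0.47 × 3.17 = 1.4899 pp.
Total hours worked: 0.53 × 3.86 = 2.0458 pp.
TFP growth = 5.55 − 3.5357 = 2.0143%.

2.014%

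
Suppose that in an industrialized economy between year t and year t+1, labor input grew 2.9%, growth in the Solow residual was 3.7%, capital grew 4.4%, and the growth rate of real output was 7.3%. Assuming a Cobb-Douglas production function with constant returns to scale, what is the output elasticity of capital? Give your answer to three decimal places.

gY = gA + α·gK + (1−α)·gL, so gY − gA − gL = α(gK − gL).
7.3 − 3.7 − 2.9 = α × (4.4 − 2.9).
0.7 = 1.5 α, so α = 0.46667.

0.467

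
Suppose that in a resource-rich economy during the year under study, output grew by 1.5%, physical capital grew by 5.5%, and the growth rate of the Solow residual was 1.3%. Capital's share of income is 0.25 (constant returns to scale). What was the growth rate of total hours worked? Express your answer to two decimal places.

-1.57%

Labor's share = 1 − 0.25 = 0.75.
gY = gA + 0.25×5.5 + 0.75×g.
0.75×g = 1.5 − 1.3 − 1.375 = -1.175.
g = -1.175 / 0.75 = -1.5667%.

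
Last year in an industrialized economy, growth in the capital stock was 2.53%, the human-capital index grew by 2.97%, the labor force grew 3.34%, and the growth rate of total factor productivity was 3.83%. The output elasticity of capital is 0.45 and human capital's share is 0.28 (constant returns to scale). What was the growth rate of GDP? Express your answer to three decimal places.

Labor's share = 1 − 0.45 − 0.28 = 0.27.
The capital stock: 0.45 × 2.53 = 1.1385 pp.
The human-capital index: 0.28 × 2.97 = 0.8316 pp.
The labor force: 0.27 × 3.34 = 0.9018 pp.
Output growth = 3.83 + 2.8719 = 6.7019%.

6.702%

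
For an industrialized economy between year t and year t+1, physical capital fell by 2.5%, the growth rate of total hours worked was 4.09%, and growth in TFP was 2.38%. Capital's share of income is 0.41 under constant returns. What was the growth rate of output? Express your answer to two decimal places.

Labor's share = 1 − 0.41 = 0.59.
Physical capital: 0.41 × (-2.5) = -1.025 pp.
Total hours worked: 0.59 × 4.09 = 2.4131 pp.
Output growth = 2.38 + 1.3881 = 3.7681%.

3.77%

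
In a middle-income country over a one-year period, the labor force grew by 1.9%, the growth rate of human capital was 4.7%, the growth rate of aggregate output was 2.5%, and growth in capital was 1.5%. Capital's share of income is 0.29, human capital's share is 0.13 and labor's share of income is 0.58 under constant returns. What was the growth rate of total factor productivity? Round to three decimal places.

Labor's share = 1 − 0.29 − 0.13 = 0.58.
Capital: 0.29 × 1.5 = 0.435 pp.
Human capital: 0.13 × 4.7 = 0.611 pp.
The labor force: 0.58 × 1.9 = 1.102 pp.
TFP growth = 2.5 − 2.148 = 0.352%.

0.352%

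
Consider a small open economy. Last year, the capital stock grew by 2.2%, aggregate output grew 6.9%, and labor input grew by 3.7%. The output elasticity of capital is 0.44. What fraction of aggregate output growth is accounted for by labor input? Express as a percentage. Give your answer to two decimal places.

Labor's share = 1 − 0.44 = 0.56.
Labor input contributed 0.56 × 3.7 = 2.072 pp.
Share of growth = 2.072 / 6.9 × 100 = 30.029%.

30.03%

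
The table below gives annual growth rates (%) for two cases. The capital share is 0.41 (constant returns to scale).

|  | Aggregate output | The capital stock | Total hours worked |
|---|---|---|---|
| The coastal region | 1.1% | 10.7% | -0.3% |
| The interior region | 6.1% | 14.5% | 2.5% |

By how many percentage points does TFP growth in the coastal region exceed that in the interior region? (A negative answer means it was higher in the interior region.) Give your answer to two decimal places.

-1.79 percentage points

Labor's share = 1 − 0.41 = 0.59.
The coastal region: TFP = 1.1 − 4.387 + 0.177 = -3.11%.
The interior region: TFP = 6.1 − 5.945 − 1.475 = -1.32%.
Difference = -3.11 − (-1.32) = -1.79 pp.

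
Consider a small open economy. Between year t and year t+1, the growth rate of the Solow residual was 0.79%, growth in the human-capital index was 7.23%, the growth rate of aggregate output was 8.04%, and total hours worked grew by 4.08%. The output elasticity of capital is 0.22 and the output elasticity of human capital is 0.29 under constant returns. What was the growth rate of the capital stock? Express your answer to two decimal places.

14.34%

Labor's share = 1 − 0.22 − 0.29 = 0.49.
gY = gA + 0.29×7.23 + 0.49×4.08 + 0.22×g.
0.22×g = 8.04 − 0.79 − 4.0959 = 3.1541.
g = 3.1541 / 0.22 = 14.3368%.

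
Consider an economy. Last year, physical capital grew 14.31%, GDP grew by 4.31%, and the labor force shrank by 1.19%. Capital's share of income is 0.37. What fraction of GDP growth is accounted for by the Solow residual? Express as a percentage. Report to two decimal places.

Labor's share = 1 − 0.37 = 0.63.
Physical capital: 0.37 × 14.31 = 5.2947 pp.
The labor force: 0.63 × (-1.19) = -0.7497 pp.
TFP growth = 4.31 − 4.545 = -0.235%.
TFP share of growth = -0.235 / 4.31 × 100 = -5.4524%.

-5.45%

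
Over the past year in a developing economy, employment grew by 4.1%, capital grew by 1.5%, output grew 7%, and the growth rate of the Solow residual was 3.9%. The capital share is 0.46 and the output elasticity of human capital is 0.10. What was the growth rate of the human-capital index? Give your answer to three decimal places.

Labor's share = 1 − 0.46 − 0.1 = 0.44.
gY = gA + 0.46×1.5 + 0.44×4.1 + 0.1×g.
0.1×g = 7 − 3.9 − 2.494 = 0.606.
g = 0.606 / 0.1 = 6.06%.

6.060%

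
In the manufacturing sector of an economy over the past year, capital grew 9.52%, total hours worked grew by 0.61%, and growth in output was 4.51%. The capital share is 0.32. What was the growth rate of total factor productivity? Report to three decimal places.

1.049%

Labor's share = 1 − 0.32 = 0.68.
Capital: 0.32 × 9.52 = 3.0464 pp.
Total hours worked: 0.68 × 0.61 = 0.4148 pp.
TFP growth = 4.51 − 3.4612 = 1.0488%.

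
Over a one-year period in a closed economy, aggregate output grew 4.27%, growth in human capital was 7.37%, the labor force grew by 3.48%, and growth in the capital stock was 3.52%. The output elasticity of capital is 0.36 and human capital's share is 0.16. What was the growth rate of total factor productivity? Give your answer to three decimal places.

Labor's share = 1 − 0.36 − 0.16 = 0.48.
The capital stock: 0.36 × 3.52 = 1.2672 pp.
Human capital: 0.16 × 7.37 = 1.1792 pp.
The labor force: 0.48 × 3.48 = 1.6704 pp.
TFP growth = 4.27 − 4.1168 = 0.1532%.

0.153%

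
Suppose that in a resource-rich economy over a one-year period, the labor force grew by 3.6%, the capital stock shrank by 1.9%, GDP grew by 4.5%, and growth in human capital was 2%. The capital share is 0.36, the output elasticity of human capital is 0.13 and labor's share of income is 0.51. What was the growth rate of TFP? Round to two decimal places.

3.09%

Labor's share = 1 − 0.36 − 0.13 = 0.51.
The capital stock: 0.36 × (-1.9) = -0.684 pp.
Human capital: 0.13 × 2 = 0.26 pp.
The labor force: 0.51 × 3.6 = 1.836 pp.
TFP growth = 4.5 − 1.412 = 3.088%.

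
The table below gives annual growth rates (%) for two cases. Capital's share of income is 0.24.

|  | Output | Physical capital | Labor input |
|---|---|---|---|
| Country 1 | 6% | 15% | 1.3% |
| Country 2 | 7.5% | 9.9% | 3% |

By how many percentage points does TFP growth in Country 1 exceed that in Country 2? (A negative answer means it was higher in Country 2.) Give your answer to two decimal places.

Labor's share = 1 − 0.24 = 0.76.
Country 1: TFP = 6 − 3.6 − 0.988 = 1.412%.
Country 2: TFP = 7.5 − 2.376 − 2.28 = 2.844%.
Difference = 1.412 − (2.844) = -1.432 pp.

-1.43 percentage points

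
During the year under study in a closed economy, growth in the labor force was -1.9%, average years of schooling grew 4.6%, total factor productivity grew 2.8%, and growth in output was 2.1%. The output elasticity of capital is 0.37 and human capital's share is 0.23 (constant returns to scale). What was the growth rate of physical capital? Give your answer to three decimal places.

Labor's share = 1 − 0.37 − 0.23 = 0.4.
gY = gA + 0.23×4.6 + 0.4×(-1.9) + 0.37×g.
0.37×g = 2.1 − 2.8 − 0.298 = -0.998.
g = -0.998 / 0.37 = -2.6973%.

-2.697%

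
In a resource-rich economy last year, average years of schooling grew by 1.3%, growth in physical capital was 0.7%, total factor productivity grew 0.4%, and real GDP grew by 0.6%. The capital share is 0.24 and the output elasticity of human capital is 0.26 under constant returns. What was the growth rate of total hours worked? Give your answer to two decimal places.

Labor's share = 1 − 0.24 − 0.26 = 0.5.
gY = gA + 0.24×0.7 + 0.26×1.3 + 0.5×g.
0.5×g = 0.6 − 0.4 − 0.506 = -0.306.
g = -0.306 / 0.5 = -0.612%.

-0.61%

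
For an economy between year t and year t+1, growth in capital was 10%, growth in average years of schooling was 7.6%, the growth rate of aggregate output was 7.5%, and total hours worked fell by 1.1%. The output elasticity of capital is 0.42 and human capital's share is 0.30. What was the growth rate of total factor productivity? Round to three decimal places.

Labor's share = 1 − 0.42 − 0.3 = 0.28.
Capital: 0.42 × 10 = 4.2 pp.
Average years of schooling: 0.3 × 7.6 = 2.28 pp.
Total hours worked: 0.28 × (-1.1) = -0.308 pp.
TFP growth = 7.5 − 6.172 = 1.328%.

Total factor productivity grew 1.328%.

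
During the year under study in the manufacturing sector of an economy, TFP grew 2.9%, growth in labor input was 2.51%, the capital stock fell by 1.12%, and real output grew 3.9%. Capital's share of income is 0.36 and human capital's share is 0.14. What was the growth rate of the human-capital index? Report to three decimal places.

Labor's share = 1 − 0.36 − 0.14 = 0.5.
gY = gA + 0.36×(-1.12) + 0.5×2.51 + 0.14×g.
0.14×g = 3.9 − 2.9 − 0.8518 = 0.1482.
g = 0.1482 / 0.14 = 1.05857%.

1.059%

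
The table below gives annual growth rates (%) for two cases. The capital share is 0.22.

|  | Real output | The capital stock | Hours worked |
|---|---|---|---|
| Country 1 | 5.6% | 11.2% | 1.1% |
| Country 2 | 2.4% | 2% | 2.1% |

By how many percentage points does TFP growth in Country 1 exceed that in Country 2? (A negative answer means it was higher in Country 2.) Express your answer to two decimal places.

1.96 percentage points

Labor's share = 1 − 0.22 = 0.78.
Country 1: TFP = 5.6 − 2.464 − 0.858 = 2.278%.
Country 2: TFP = 2.4 − 0.44 − 1.638 = 0.322%.
Difference = 2.278 − (0.322) = 1.956 pp.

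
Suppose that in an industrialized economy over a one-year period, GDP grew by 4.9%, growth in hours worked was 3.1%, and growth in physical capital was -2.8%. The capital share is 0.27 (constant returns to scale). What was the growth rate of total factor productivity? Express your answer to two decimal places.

Total factor productivity growth was 3.39%.

Labor's share = 1 − 0.27 = 0.73.
Physical capital: 0.27 × (-2.8) = -0.756 pp.
Hours worked: 0.73 × 3.1 = 2.263 pp.
TFP growth = 4.9 − 1.507 = 3.393%.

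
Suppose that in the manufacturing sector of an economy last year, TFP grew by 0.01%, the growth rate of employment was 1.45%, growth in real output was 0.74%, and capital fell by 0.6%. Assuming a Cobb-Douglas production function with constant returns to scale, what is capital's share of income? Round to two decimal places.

gY = gA + α·gK + (1−α)·gL, so gY − gA − gL = α(gK − gL).
0.74 − 0.01 − 1.45 = α × (-0.6 − 1.45).
-0.72 = -2.05 α, so α = 0.3512.

α = 0.35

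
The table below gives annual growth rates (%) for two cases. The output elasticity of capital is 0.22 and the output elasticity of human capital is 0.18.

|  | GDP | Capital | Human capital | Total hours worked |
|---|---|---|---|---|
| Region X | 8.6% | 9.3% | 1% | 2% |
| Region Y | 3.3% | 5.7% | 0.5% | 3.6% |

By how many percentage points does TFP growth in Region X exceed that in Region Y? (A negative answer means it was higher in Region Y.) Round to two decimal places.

Labor's share = 1 − 0.22 − 0.18 = 0.6.
Region X: TFP = 8.6 − 2.046 − 0.18 − 1.2 = 5.174%.
Region Y: TFP = 3.3 − 1.254 − 0.09 − 2.16 = -0.204%.
Difference = 5.174 − (-0.204) = 5.378 pp.

5.38 percentage points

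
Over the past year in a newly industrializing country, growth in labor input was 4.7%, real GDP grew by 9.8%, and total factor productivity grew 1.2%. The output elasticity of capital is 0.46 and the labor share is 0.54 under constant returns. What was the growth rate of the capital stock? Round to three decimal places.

13.178%

Labor's share = 1 − 0.46 = 0.54.
gY = gA + 0.54×4.7 + 0.46×g.
0.46×g = 9.8 − 1.2 − 2.538 = 6.062.
g = 6.062 / 0.46 = 13.17826%.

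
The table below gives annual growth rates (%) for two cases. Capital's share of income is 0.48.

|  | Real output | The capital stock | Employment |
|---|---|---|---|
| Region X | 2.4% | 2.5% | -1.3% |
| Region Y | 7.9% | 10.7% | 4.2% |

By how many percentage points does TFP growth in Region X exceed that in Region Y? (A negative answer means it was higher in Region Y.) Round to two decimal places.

Labor's share = 1 − 0.48 = 0.52.
Region X: TFP = 2.4 − 1.2 + 0.676 = 1.876%.
Region Y: TFP = 7.9 − 5.136 − 2.184 = 0.58%.
Difference = 1.876 − (0.58) = 1.296 pp.

1.30 percentage points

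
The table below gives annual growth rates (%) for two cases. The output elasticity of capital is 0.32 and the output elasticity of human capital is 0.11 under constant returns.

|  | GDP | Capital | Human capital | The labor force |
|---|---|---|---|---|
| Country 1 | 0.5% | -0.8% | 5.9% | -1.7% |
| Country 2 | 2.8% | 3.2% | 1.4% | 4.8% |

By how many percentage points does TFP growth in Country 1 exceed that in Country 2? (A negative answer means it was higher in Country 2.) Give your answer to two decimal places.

Labor's share = 1 − 0.32 − 0.11 = 0.57.
Country 1: TFP = 0.5 + 0.256 − 0.649 + 0.969 = 1.076%.
Country 2: TFP = 2.8 − 1.024 − 0.154 − 2.736 = -1.114%.
Difference = 1.076 − (-1.114) = 2.19 pp.

2.19 percentage points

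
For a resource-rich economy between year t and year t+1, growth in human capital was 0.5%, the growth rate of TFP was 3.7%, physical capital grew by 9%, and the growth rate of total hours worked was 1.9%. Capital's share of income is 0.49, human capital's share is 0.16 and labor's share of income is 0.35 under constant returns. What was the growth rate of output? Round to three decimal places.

Labor's share = 1 − 0.49 − 0.16 = 0.35.
Physical capital: 0.49 × 9 = 4.41 pp.
Human capital: 0.16 × 0.5 = 0.08 pp.
Total hours worked: 0.35 × 1.9 = 0.665 pp.
Output growth = 3.7 + 5.155 = 8.855%.

Output grew 8.855%.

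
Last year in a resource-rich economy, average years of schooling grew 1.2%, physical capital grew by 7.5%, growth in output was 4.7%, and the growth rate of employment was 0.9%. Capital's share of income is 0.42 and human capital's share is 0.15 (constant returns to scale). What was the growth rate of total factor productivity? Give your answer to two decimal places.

Labor's share = 1 − 0.42 − 0.15 = 0.43.
Physical capital: 0.42 × 7.5 = 3.15 pp.
Average years of schooling: 0.15 × 1.2 = 0.18 pp.
Employment: 0.43 × 0.9 = 0.387 pp.
TFP growth = 4.7 − 3.717 = 0.983%.

0.98%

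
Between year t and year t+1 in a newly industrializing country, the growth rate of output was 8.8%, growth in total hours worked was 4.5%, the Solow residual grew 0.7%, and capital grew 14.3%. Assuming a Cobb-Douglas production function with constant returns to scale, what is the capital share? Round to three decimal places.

gY = gA + α·gK + (1−α)·gL, so gY − gA − gL = α(gK − gL).
8.8 − 0.7 − 4.5 = α × (14.3 − 4.5).
3.6 = 9.8 α, so α = 0.36735.

The capital share is 0.367.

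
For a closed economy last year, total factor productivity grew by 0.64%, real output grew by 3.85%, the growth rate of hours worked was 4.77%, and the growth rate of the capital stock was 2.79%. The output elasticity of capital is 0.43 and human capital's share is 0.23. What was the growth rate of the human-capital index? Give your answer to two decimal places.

The human-capital index grew 1.69%.

Labor's share = 1 − 0.43 − 0.23 = 0.34.
gY = gA + 0.43×2.79 + 0.34×4.77 + 0.23×g.
0.23×g = 3.85 − 0.64 − 2.8215 = 0.3885.
g = 0.3885 / 0.23 = 1.6891%.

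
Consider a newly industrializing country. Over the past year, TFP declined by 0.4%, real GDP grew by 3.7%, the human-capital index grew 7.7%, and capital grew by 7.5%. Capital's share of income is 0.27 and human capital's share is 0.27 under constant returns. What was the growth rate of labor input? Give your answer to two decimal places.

Labor's share = 1 − 0.27 − 0.27 = 0.46.
gY = gA + 0.27×7.5 + 0.27×7.7 + 0.46×g.
0.46×g = 3.7 + 0.4 − 4.104 = -0.004.
g = -0.004 / 0.46 = -0.0087%.

-0.01%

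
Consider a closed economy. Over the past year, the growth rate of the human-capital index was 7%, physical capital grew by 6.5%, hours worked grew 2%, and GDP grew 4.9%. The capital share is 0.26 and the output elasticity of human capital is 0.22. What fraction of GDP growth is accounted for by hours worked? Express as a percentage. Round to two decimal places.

Labor's share = 1 − 0.26 − 0.22 = 0.52.
Hours worked contributed 0.52 × 2 = 1.04 pp.
Share of growth = 1.04 / 4.9 × 100 = 21.2245%.

21.22%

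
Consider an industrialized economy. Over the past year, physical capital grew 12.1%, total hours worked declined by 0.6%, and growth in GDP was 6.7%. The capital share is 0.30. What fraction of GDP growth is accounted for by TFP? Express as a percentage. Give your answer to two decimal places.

52.09%

Labor's share = 1 − 0.3 = 0.7.
Physical capital: 0.3 × 12.1 = 3.63 pp.
Total hours worked: 0.7 × (-0.6) = -0.42 pp.
TFP growth = 6.7 − 3.21 = 3.49%.
TFP share of growth = 3.49 / 6.7 × 100 = 52.0896%.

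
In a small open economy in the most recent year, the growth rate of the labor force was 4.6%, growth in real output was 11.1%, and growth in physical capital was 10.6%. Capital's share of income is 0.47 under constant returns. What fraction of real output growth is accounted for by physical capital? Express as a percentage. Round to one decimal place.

Physical capital contributed 0.47 × 10.6 = 4.982 pp.
Share of growth = 4.982 / 11.1 × 100 = 44.883%.

Physical capital accounted for 44.9% of growth.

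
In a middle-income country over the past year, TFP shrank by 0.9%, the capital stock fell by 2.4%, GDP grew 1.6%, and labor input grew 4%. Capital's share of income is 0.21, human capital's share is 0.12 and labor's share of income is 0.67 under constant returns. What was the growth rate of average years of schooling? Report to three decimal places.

2.700%

Labor's share = 1 − 0.21 − 0.12 = 0.67.
gY = gA + 0.21×(-2.4) + 0.67×4 + 0.12×g.
0.12×g = 1.6 + 0.9 − 2.176 = 0.324.
g = 0.324 / 0.12 = 2.7%.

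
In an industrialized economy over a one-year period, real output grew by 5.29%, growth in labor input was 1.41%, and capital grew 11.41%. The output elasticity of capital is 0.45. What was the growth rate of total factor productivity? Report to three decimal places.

Labor's share = 1 − 0.45 = 0.55.
Capital: 0.45 × 11.41 = 5.1345 pp.
Labor input: 0.55 × 1.41 = 0.7755 pp.
TFP growth = 5.29 − 5.91 = -0.62%.

-0.620%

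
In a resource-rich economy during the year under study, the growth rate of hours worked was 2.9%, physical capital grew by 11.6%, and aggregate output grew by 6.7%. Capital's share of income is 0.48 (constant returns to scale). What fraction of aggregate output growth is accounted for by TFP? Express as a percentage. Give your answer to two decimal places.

TFP accounted for -5.61% of growth.

Labor's share = 1 − 0.48 = 0.52.
Physical capital: 0.48 × 11.6 = 5.568 pp.
Hours worked: 0.52 × 2.9 = 1.508 pp.
TFP growth = 6.7 − 7.076 = -0.376%.
TFP share of growth = -0.376 / 6.7 × 100 = -5.6119%.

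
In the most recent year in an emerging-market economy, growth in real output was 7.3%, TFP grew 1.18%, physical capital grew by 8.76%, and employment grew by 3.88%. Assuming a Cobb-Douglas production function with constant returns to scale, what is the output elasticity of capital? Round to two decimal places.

α = 0.46

gY = gA + α·gK + (1−α)·gL, so gY − gA − gL = α(gK − gL).
7.3 − 1.18 − 3.88 = α × (8.76 − 3.88).
2.24 = 4.88 α, so α = 0.459.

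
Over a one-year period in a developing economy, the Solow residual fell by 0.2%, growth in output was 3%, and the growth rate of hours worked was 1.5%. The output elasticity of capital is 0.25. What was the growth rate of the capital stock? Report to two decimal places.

8.30%

Labor's share = 1 − 0.25 = 0.75.
gY = gA + 0.75×1.5 + 0.25×g.
0.25×g = 3 + 0.2 − 1.125 = 2.075.
g = 2.075 / 0.25 = 8.3%.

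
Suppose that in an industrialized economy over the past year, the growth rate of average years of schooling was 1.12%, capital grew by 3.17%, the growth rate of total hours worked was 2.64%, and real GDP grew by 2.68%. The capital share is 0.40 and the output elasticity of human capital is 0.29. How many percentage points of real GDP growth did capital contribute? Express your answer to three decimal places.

1.268 percentage points

Contribution = share × growth = 0.4 × 3.17 = 1.268 pp.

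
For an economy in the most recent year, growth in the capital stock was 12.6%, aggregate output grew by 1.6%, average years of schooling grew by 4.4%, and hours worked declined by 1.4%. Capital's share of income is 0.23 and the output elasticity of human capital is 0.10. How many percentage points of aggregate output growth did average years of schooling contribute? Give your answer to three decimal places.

Contribution = share × growth = 0.1 × 4.4 = 0.44 pp.

0.440 percentage points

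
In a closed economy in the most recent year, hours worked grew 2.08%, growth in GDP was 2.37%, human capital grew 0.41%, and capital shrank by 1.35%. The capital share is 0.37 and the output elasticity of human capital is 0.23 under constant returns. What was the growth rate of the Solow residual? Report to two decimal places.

Labor's share = 1 − 0.37 − 0.23 = 0.4.
Capital: 0.37 × (-1.35) = -0.4995 pp.
Human capital: 0.23 × 0.41 = 0.0943 pp.
Hours worked: 0.4 × 2.08 = 0.832 pp.
TFP growth = 2.37 − 0.4268 = 1.9432%.

1.94%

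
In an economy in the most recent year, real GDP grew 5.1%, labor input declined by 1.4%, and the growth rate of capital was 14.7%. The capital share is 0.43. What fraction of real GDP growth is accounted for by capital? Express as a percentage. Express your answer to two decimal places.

Capital accounted for 123.94% of growth.

Capital contributed 0.43 × 14.7 = 6.321 pp.
Share of growth = 6.321 / 5.1 × 100 = 123.9412%.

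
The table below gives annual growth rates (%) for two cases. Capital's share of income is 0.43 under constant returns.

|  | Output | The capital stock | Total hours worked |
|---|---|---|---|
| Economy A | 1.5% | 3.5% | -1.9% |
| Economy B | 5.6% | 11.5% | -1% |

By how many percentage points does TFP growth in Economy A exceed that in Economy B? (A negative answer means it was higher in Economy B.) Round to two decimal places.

-0.15 percentage points

Labor's share = 1 − 0.43 = 0.57.
Economy A: TFP = 1.5 − 1.505 + 1.083 = 1.078%.
Economy B: TFP = 5.6 − 4.945 + 0.57 = 1.225%.
Difference = 1.078 − (1.225) = -0.147 pp.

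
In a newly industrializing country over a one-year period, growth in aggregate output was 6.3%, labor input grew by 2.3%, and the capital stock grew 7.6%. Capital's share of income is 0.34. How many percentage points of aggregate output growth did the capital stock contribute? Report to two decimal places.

Contribution = share × growth = 0.34 × 7.6 = 2.584 pp.

2.58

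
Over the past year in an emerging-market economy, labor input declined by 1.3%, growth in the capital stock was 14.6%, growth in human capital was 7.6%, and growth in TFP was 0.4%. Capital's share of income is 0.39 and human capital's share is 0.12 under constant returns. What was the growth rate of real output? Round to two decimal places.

Labor's share = 1 − 0.39 − 0.12 = 0.49.
The capital stock: 0.39 × 14.6 = 5.694 pp.
Human capital: 0.12 × 7.6 = 0.912 pp.
Labor input: 0.49 × (-1.3) = -0.637 pp.
Output growth = 0.4 + 5.969 = 6.369%.

6.37%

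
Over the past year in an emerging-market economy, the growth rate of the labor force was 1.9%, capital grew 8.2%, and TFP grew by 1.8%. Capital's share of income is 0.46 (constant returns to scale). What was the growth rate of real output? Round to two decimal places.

Labor's share = 1 − 0.46 = 0.54.
Capital: 0.46 × 8.2 = 3.772 pp.
The labor force: 0.54 × 1.9 = 1.026 pp.
Output growth = 1.8 + 4.798 = 6.598%.

Real output grew 6.60%.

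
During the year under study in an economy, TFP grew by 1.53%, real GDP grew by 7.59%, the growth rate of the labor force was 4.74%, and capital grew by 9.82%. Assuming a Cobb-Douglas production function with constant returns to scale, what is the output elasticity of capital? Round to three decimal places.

gY = gA + α·gK + (1−α)·gL, so gY − gA − gL = α(gK − gL).
7.59 − 1.53 − 4.74 = α × (9.82 − 4.74).
1.32 = 5.08 α, so α = 0.25984.

0.260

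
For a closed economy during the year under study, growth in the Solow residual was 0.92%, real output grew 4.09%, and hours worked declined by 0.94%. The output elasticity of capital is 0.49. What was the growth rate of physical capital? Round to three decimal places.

7.448%

Labor's share = 1 − 0.49 = 0.51.
gY = gA + 0.51×(-0.94) + 0.49×g.
0.49×g = 4.09 − 0.92 + 0.4794 = 3.6494.
g = 3.6494 / 0.49 = 7.44776%.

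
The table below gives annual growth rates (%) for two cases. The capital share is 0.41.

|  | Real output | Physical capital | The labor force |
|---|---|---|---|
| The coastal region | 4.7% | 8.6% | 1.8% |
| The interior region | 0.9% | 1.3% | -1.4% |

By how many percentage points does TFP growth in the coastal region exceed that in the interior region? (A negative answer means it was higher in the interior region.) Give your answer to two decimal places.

-1.08 percentage points

Labor's share = 1 − 0.41 = 0.59.
The coastal region: TFP = 4.7 − 3.526 − 1.062 = 0.112%.
The interior region: TFP = 0.9 − 0.533 + 0.826 = 1.193%.
Difference = 0.112 − (1.193) = -1.081 pp.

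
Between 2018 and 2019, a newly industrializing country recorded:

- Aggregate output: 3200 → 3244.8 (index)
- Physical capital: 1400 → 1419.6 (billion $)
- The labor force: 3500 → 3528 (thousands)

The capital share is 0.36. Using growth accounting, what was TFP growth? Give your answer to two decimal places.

0.38%

Aggregate output growth = (3244.8 − 3200) / 3200 = 1.4%.
Physical capital growth = (1419.6 − 1400) / 1400 = 1.4%.
The labor force growth = (3528 − 3500) / 3500 = 0.8%.
Labor's share = 1 − 0.36 = 0.64.
Physical capital: 0.36 × 1.4 = 0.504 pp.
The labor force: 0.64 × 0.8 = 0.512 pp.
TFP growth = 1.4 − 1.016 = 0.384%.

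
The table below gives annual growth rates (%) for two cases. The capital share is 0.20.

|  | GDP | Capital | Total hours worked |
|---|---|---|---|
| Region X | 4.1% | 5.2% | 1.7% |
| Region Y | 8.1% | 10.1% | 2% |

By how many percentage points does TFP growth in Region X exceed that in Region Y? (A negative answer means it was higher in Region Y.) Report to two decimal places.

-2.78 percentage points

Labor's share = 1 − 0.2 = 0.8.
Region X: TFP = 4.1 − 1.04 − 1.36 = 1.7%.
Region Y: TFP = 8.1 − 2.02 − 1.6 = 4.48%.
Difference = 1.7 − (4.48) = -2.78 pp.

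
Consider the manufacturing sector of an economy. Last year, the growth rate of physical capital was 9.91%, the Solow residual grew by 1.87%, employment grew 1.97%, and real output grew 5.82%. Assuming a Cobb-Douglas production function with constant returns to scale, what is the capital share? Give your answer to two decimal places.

gY = gA + α·gK + (1−α)·gL, so gY − gA − gL = α(gK − gL).
5.82 − 1.87 − 1.97 = α × (9.91 − 1.97).
1.98 = 7.94 α, so α = 0.2494.

0.25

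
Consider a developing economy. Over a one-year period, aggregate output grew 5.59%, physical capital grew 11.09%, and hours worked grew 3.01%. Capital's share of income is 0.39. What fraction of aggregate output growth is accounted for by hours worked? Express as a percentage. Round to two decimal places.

Labor's share = 1 − 0.39 = 0.61.
Hours worked contributed 0.61 × 3.01 = 1.8361 pp.
Share of growth = 1.8361 / 5.59 × 100 = 32.8462%.

Hours worked accounted for 32.85% of growth.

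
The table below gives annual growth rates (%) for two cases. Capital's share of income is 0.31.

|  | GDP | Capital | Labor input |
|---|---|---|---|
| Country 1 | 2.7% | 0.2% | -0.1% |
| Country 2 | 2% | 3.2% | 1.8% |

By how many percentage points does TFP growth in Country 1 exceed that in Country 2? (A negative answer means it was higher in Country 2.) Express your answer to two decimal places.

2.94 percentage points

Labor's share = 1 − 0.31 = 0.69.
Country 1: TFP = 2.7 − 0.062 + 0.069 = 2.707%.
Country 2: TFP = 2 − 0.992 − 1.242 = -0.234%.
Difference = 2.707 − (-0.234) = 2.941 pp.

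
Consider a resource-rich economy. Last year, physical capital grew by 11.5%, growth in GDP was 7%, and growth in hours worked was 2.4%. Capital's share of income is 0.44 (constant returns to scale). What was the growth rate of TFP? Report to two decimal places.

0.60%

Labor's share = 1 − 0.44 = 0.56.
Physical capital: 0.44 × 11.5 = 5.06 pp.
Hours worked: 0.56 × 2.4 = 1.344 pp.
TFP growth = 7 − 6.404 = 0.596%.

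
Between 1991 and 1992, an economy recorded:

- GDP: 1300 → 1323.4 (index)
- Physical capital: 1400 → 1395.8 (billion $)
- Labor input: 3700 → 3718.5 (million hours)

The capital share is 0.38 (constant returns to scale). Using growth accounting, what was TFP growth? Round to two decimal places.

GDP growth = (1323.4 − 1300) / 1300 = 1.8%.
Physical capital growth = (1395.8 − 1400) / 1400 = -0.3%.
Labor input growth = (3718.5 − 3700) / 3700 = 0.5%.
Labor's share = 1 − 0.38 = 0.62.
Physical capital: 0.38 × (-0.3) = -0.114 pp.
Labor input: 0.62 × 0.5 = 0.31 pp.
TFP growth = 1.8 − 0.196 = 1.604%.

TFP grew 1.60%.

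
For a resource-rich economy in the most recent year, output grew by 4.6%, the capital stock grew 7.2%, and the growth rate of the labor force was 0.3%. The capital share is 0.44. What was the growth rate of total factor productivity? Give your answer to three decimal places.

Labor's share = 1 − 0.44 = 0.56.
The capital stock: 0.44 × 7.2 = 3.168 pp.
The labor force: 0.56 × 0.3 = 0.168 pp.
TFP growth = 4.6 − 3.336 = 1.264%.

1.264%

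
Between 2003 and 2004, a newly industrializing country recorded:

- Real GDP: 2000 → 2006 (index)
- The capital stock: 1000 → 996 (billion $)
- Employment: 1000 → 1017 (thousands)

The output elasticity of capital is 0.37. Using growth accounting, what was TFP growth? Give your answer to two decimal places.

Real GDP growth = (2006 − 2000) / 2000 = 0.3%.
The capital stock growth = (996 − 1000) / 1000 = -0.4%.
Employment growth = (1017 − 1000) / 1000 = 1.7%.
Labor's share = 1 − 0.37 = 0.63.
The capital stock: 0.37 × (-0.4) = -0.148 pp.
Employment: 0.63 × 1.7 = 1.071 pp.
TFP growth = 0.3 − 0.923 = -0.623%.

-0.62%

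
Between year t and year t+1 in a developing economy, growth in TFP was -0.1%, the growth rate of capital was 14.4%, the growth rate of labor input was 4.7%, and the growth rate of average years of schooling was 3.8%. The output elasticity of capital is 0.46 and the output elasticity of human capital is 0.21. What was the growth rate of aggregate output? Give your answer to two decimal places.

Aggregate output growth was 8.87%.

Labor's share = 1 − 0.46 − 0.21 = 0.33.
Capital: 0.46 × 14.4 = 6.624 pp.
Average years of schooling: 0.21 × 3.8 = 0.798 pp.
Labor input: 0.33 × 4.7 = 1.551 pp.
Output growth = -0.1 + 8.973 = 8.873%.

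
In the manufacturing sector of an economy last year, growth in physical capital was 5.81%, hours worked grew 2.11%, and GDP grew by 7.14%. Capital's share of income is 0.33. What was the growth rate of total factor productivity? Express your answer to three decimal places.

Labor's share = 1 − 0.33 = 0.67.
Physical capital: 0.33 × 5.81 = 1.9173 pp.
Hours worked: 0.67 × 2.11 = 1.4137 pp.
TFP growth = 7.14 − 3.331 = 3.809%.

3.809%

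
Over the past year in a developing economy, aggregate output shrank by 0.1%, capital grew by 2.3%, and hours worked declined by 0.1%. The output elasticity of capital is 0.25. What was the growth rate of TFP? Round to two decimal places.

-0.60%

Labor's share = 1 − 0.25 = 0.75.
Capital: 0.25 × 2.3 = 0.575 pp.
Hours worked: 0.75 × (-0.1) = -0.075 pp.
TFP growth = -0.1 − 0.5 = -0.6%.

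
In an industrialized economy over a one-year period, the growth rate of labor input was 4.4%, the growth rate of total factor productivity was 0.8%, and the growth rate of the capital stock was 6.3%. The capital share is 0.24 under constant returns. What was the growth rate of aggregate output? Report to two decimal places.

Labor's share = 1 − 0.24 = 0.76.
The capital stock: 0.24 × 6.3 = 1.512 pp.
Labor input: 0.76 × 4.4 = 3.344 pp.
Output growth = 0.8 + 4.856 = 5.656%.

Aggregate output grew 5.66%.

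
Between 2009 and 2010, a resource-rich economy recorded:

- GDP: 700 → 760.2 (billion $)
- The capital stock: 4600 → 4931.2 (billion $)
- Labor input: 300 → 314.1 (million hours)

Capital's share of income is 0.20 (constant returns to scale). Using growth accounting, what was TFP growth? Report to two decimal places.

3.40%

GDP growth = (760.2 − 700) / 700 = 8.6%.
The capital stock growth = (4931.2 − 4600) / 4600 = 7.2%.
Labor input growth = (314.1 − 300) / 300 = 4.7%.
Labor's share = 1 − 0.2 = 0.8.
The capital stock: 0.2 × 7.2 = 1.44 pp.
Labor input: 0.8 × 4.7 = 3.76 pp.
TFP growth = 8.6 − 5.2 = 3.4%.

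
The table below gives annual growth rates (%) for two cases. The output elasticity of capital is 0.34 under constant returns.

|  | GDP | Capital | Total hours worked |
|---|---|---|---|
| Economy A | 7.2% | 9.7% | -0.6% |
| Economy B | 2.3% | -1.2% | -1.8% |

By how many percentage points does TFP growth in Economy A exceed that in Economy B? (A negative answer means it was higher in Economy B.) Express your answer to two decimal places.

0.40 percentage points

Labor's share = 1 − 0.34 = 0.66.
Economy A: TFP = 7.2 − 3.298 + 0.396 = 4.298%.
Economy B: TFP = 2.3 + 0.408 + 1.188 = 3.896%.
Difference = 4.298 − (3.896) = 0.402 pp.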